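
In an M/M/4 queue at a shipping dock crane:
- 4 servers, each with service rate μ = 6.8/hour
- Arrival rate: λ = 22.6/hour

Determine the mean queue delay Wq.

Traffic intensity: ρ = λ/(cμ) = 22.6/(4×6.8) = 0.8309
Since ρ = 0.8309 < 1, system is stable.
Offered load a = λ/μ = cρ = 22.6/6.8 = 3.3235
P₀ = [ Σₙ₌₀^3 aⁿ/n! + a^4/(4!(1-ρ)) ]⁻¹
Σ = a^0/0! + a^1/1! + a^2/2! + a^3/3! = 1.00000 + 3.32353 + 5.52292 + 6.11853 = 15.9650
a^4/(4!(1-ρ)) = 122.0108/(24 × 0.169118) = 30.0606
P₀ = 1/(15.9650 + 30.0606) = 0.02173
Lq = P₀·a^4·ρ / (4!(1-ρ)²) = 0.021727 × 122.0108 × 0.83088 / (24 × 0.028601) = 3.2088
Wq = Lq/λ = 3.2088/22.6 = 0.1420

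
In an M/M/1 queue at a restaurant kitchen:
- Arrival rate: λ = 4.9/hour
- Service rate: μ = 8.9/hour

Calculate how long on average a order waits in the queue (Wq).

First, compute utilization: ρ = λ/μ = 4.9/8.9 = 0.5506
For M/M/1: Wq = λ/(μ(μ-λ))
Wq = 4.9/(8.9 × (8.9-4.9))
Wq = 4.9/(8.9 × 4.00)
Wq = 0.1376 hours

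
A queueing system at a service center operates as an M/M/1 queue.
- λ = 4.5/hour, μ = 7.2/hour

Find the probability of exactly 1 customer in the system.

ρ = λ/μ = 4.5/7.2 = 0.6250
P(n) = (1-ρ)ρⁿ
P(1) = (1-0.6250) × 0.6250^1
P(1) = 0.3750 × 0.6250
P(1) = 0.2344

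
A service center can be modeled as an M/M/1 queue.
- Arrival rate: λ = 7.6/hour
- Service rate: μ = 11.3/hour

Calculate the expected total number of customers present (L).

ρ = λ/μ = 7.6/11.3 = 0.6726
For M/M/1: L = λ/(μ-λ)
L = 7.6/(11.3-7.6) = 7.6/3.70
L = 2.0541 customers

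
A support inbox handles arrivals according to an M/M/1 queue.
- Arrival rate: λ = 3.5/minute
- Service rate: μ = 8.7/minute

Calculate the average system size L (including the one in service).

ρ = λ/μ = 3.5/8.7 = 0.4023
For M/M/1: L = λ/(μ-λ)
L = 3.5/(8.7-3.5) = 3.5/5.20
L = 0.6731 emails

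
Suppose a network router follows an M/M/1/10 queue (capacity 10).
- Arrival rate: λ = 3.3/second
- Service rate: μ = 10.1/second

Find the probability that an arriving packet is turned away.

ρ = λ/μ = 3.3/10.1 = 0.326733
P₀ = (1-ρ)/(1-ρ^(K+1)) = (1-0.326733)/(1-0.326733^11) = 0.6733/1.0000 = 0.6733
P_K = P₀×ρ^K = 0.67327 × 0.326733^10 = 0.67327 × 0.000013865 = 0.000009335
Blocking probability = 0.0009335%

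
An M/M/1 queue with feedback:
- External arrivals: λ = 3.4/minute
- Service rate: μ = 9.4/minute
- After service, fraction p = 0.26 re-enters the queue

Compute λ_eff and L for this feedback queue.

Effective arrival rate: λ_eff = λ/(1-p) = 3.4/(1-0.26) = 3.4/0.74 = 4.5946
ρ = λ_eff/μ = 4.5946/9.4 = 0.48879
L = ρ/(1-ρ) = 0.48879/(1-0.48879) = 0.9561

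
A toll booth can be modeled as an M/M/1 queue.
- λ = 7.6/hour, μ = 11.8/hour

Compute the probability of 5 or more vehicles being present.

ρ = λ/μ = 7.6/11.8 = 0.64407
P(N ≥ n) = ρⁿ
P(N ≥ 5) = 0.64407^5
P(N ≥ 5) = 0.1108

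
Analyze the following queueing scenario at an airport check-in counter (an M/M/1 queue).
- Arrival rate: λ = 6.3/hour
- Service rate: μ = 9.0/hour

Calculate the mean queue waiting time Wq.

First, compute utilization: ρ = λ/μ = 6.3/9.0 = 0.7000
For M/M/1: Wq = λ/(μ(μ-λ))
Wq = 6.3/(9.0 × (9.0-6.3))
Wq = 6.3/(9.0 × 2.70)
Wq = 0.2593 hours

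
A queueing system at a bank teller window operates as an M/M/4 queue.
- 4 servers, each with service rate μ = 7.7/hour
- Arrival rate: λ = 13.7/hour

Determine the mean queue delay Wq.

Traffic intensity: ρ = λ/(cμ) = 13.7/(4×7.7) = 0.4448
Since ρ = 0.4448 < 1, system is stable.
Offered load a = λ/μ = cρ = 13.7/7.7 = 1.7792
P₀ = [ Σₙ₌₀^3 aⁿ/n! + a^4/(4!(1-ρ)) ]⁻¹
Σ = a^0/0! + a^1/1! + a^2/2! + a^3/3! = 1.00000 + 1.77922 + 1.58281 + 0.938725 = 5.3008
a^4/(4!(1-ρ)) = 10.0212/(24 × 0.5552) = 0.7521
P₀ = 1/(5.3008 + 0.7521) = 0.1652
Lq = P₀·a^4·ρ / (4!(1-ρ)²) = 0.1652 × 10.0212 × 0.4448 / (24 × 0.3082) = 0.09955
Wq = Lq/λ = 0.09955/13.7 = 0.007266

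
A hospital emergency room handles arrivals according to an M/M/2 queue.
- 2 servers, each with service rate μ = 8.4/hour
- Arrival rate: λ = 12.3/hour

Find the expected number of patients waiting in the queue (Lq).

Traffic intensity: ρ = λ/(cμ) = 12.3/(2×8.4) = 0.7321
Since ρ = 0.7321 < 1, system is stable.
Offered load a = λ/μ = cρ = 12.3/8.4 = 1.4643
P₀ = [ Σₙ₌₀^1 aⁿ/n! + a^2/(2!(1-ρ)) ]⁻¹
Σ = a^0/0! + a^1/1! = 1.0000 + 1.4643 = 2.4643
a^2/(2!(1-ρ)) = 2.14413/(2 × 0.267857) = 4.0024
P₀ = 1/(2.4643 + 4.0024) = 0.1546
Lq = P₀·a^2·ρ / (2!(1-ρ)²) = 0.15464 × 2.1441 × 0.73214 / (2 × 0.071747) = 1.6917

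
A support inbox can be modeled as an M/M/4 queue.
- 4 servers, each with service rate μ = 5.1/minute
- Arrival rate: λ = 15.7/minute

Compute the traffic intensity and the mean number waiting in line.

Traffic intensity: ρ = λ/(cμ) = 15.7/(4×5.1) = 0.7696
Since ρ = 0.7696 < 1, system is stable.
Offered load a = λ/μ = cρ = 15.7/5.1 = 3.0784
P₀ = [ Σₙ₌₀^3 aⁿ/n! + a^4/(4!(1-ρ)) ]⁻¹
Σ = a^0/0! + a^1/1! + a^2/2! + a^3/3! = 1.00000 + 3.07843 + 4.73837 + 4.86225 = 13.6791
a^4/(4!(1-ρ)) = 89.8086/(24 × 0.230392) = 16.2420
P₀ = 1/(13.6791 + 16.2420) = 0.03342
Lq = P₀·a^4·ρ / (4!(1-ρ)²) = 0.033421 × 89.8086 × 0.76961 / (24 × 0.053081) = 1.8133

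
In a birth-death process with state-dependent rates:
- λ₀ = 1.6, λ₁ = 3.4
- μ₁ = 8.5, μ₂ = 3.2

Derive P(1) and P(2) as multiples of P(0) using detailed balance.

Balance equations:
State 0: λ₀P₀ = μ₁P₁ → P₁ = (λ₀/μ₁)P₀ = (1.6/8.5)P₀ = 0.1882P₀
State 1: P₂ = (λ₀λ₁)/(μ₁μ₂)P₀ = (1.6×3.4)/(8.5×3.2)P₀ = 0.2000P₀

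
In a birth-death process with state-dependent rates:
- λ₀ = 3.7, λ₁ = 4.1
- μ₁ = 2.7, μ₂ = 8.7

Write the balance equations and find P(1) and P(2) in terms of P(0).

Balance equations:
State 0: λ₀P₀ = μ₁P₁ → P₁ = (λ₀/μ₁)P₀ = (3.7/2.7)P₀ = 1.3704P₀
State 1: P₂ = (λ₀λ₁)/(μ₁μ₂)P₀ = (3.7×4.1)/(2.7×8.7)P₀ = 0.6458P₀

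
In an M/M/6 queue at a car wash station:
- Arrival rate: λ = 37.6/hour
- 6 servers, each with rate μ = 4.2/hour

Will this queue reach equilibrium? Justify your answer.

Stability requires ρ = λ/(cμ) < 1
ρ = 37.6/(6 × 4.2) = 37.6/25.20 = 1.4921
Since 1.4921 ≥ 1, the system is UNSTABLE.
Need c > λ/μ = 37.6/4.2 = 8.95.
Minimum servers needed: c = 9.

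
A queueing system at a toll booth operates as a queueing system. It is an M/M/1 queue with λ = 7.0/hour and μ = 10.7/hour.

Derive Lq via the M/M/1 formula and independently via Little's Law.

Method 1 (direct): Lq = λ²/(μ(μ-λ)) = 49.00/(10.7 × 3.70) = 1.2377

Method 2 (Little's Law):
W = 1/(μ-λ) = 1/3.70 = 0.27027
Wq = W - 1/μ = 0.27027 - 0.093458 = 0.17681
Lq = λWq = 7.0 × 0.17681 = 1.2377 ✔ (matches Method 1)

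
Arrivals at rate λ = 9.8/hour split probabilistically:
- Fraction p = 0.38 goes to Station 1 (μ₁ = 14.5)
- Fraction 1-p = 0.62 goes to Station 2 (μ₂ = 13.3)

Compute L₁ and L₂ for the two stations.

Effective rates: λ₁ = 9.8×0.38 = 3.724, λ₂ = 9.8×0.62 = 6.076
Station 1: ρ₁ = 3.724/14.5 = 0.25683, L₁ = ρ₁/(1-ρ₁) = 0.25683/(1-0.25683) = 0.3456
Station 2: ρ₂ = 6.076/13.3 = 0.45684, L₂ = ρ₂/(1-ρ₂) = 0.45684/(1-0.45684) = 0.8411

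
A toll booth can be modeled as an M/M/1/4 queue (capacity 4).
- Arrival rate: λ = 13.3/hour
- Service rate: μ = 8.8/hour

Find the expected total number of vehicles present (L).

ρ = λ/μ = 13.3/8.8 = 1.5114
P₀ = (1-ρ)/(1-ρ^(K+1)) = (1-1.5114)/(1-1.5114^5) = -0.5114/-6.8867 = 0.07426
P_K = P₀×ρ^K = 0.07426 × 1.5114^4 = 0.07426 × 5.2182 = 0.3875
L = ρ[1 - (K+1)ρ^K + Kρ^(K+1)] / [(1-ρ)(1-ρ^(K+1))]
L = 1.5114 × (1 - 5×5.21816 + 4×7.88673) / ((1 - 1.5114) × (1 - 7.88673)) = 2.7706 vehicles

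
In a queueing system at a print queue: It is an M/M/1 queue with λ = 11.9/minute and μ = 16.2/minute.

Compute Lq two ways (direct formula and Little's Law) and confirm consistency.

Method 1 (direct): Lq = λ²/(μ(μ-λ)) = 141.61/(16.2 × 4.30) = 2.0329

Method 2 (Little's Law):
W = 1/(μ-λ) = 1/4.30 = 0.23256
Wq = W - 1/μ = 0.23256 - 0.061728 = 0.17083
Lq = λWq = 11.9 × 0.17083 = 2.0329 ✔ (matches Method 1)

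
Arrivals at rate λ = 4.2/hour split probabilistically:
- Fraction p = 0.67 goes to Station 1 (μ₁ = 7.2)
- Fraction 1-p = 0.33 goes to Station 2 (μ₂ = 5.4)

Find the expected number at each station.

Effective rates: λ₁ = 4.2×0.67 = 2.814, λ₂ = 4.2×0.33 = 1.386
Station 1: ρ₁ = 2.814/7.2 = 0.39083, L₁ = ρ₁/(1-ρ₁) = 0.39083/(1-0.39083) = 0.6416
Station 2: ρ₂ = 1.386/5.4 = 0.25667, L₂ = ρ₂/(1-ρ₂) = 0.25667/(1-0.25667) = 0.3453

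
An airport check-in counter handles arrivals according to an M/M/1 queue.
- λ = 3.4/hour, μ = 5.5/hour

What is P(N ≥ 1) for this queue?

ρ = λ/μ = 3.4/5.5 = 0.6182
P(N ≥ n) = ρⁿ
P(N ≥ 1) = 0.6182^1
P(N ≥ 1) = 0.6182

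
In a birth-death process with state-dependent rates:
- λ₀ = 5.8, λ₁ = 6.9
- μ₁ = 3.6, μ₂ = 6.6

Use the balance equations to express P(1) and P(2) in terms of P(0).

Balance equations:
State 0: λ₀P₀ = μ₁P₁ → P₁ = (λ₀/μ₁)P₀ = (5.8/3.6)P₀ = 1.6111P₀
State 1: P₂ = (λ₀λ₁)/(μ₁μ₂)P₀ = (5.8×6.9)/(3.6×6.6)P₀ = 1.6843P₀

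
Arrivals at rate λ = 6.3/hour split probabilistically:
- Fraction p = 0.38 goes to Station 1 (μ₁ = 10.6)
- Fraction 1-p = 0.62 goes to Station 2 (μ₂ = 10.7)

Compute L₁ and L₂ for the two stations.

Effective rates: λ₁ = 6.3×0.38 = 2.394, λ₂ = 6.3×0.62 = 3.906
Station 1: ρ₁ = 2.394/10.6 = 0.2258, L₁ = ρ₁/(1-ρ₁) = 0.2258/(1-0.2258) = 0.2917
Station 2: ρ₂ = 3.906/10.7 = 0.36505, L₂ = ρ₂/(1-ρ₂) = 0.36505/(1-0.36505) = 0.5749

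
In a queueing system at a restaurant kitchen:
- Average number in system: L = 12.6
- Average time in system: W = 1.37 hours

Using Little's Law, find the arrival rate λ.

Little's Law: L = λW, so λ = L/W
λ = 12.6/1.37 = 9.1971 orders/hour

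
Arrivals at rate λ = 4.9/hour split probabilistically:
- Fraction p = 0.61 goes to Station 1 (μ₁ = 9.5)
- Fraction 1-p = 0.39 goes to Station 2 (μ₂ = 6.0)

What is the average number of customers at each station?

Effective rates: λ₁ = 4.9×0.61 = 2.989, λ₂ = 4.9×0.39 = 1.911
Station 1: ρ₁ = 2.989/9.5 = 0.31463, L₁ = ρ₁/(1-ρ₁) = 0.31463/(1-0.31463) = 0.4591
Station 2: ρ₂ = 1.911/6.0 = 0.3185, L₂ = ρ₂/(1-ρ₂) = 0.3185/(1-0.3185) = 0.4674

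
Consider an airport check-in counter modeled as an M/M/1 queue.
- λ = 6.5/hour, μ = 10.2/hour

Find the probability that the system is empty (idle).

ρ = λ/μ = 6.5/10.2 = 0.6373
P(0) = 1 - ρ = 1 - 0.6373 = 0.3627
The server is idle 36.27% of the time.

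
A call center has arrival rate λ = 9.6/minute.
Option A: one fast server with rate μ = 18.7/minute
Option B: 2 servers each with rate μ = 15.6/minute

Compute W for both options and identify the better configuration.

Option A: single server μ = 18.7 (M/M/1)
  ρ_A = 9.6/18.7 = 0.5134
  W_A = 1/(μ-λ) = 1/(18.7-9.6) = 1/9.10 = 0.1099

Option B: 2 servers μ = 15.6 (M/M/2)
  ρ_B = λ/(cμ) = 9.6/(2×15.6) = 0.3077
  Offered load a = λ/μ = cρ = 9.6/15.6 = 0.6154
  P₀ = [ Σₙ₌₀^1 aⁿ/n! + a^2/(2!(1-ρ)) ]⁻¹
  Σ = a^0/0! + a^1/1! = 1.0000 + 0.6154 = 1.6154
  a^2/(2!(1-ρ)) = 0.3787/(2 × 0.6923) = 0.2735
  P₀ = 1/(1.6154 + 0.2735) = 0.5294
  Lq = P₀·a^2·ρ / (2!(1-ρ)²) = 0.5294 × 0.3787 × 0.3077 / (2 × 0.4793) = 0.06435
  Wq_B = Lq/λ = 0.064354/9.6 = 0.0067035
  W_B = Wq_B + 1/μ = 0.0067035 + 0.064103 = 0.07081

Since W_B = 0.07081 < W_A = 0.1099, Option B (multiple servers) has the shorter time in system.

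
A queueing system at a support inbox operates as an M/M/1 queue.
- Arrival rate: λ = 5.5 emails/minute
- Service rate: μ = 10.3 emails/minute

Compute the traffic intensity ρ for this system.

Server utilization: ρ = λ/μ
ρ = 5.5/10.3 = 0.5340
The server is busy 53.40% of the time.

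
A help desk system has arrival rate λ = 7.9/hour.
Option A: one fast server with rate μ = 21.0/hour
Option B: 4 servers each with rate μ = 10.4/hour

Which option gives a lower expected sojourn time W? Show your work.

Option A: single server μ = 21.0 (M/M/1)
  ρ_A = 7.9/21.0 = 0.3762
  W_A = 1/(μ-λ) = 1/(21.0-7.9) = 1/13.10 = 0.07634

Option B: 4 servers μ = 10.4 (M/M/4)
  ρ_B = λ/(cμ) = 7.9/(4×10.4) = 0.1899
  Offered load a = λ/μ = cρ = 7.9/10.4 = 0.7596
  P₀ = [ Σₙ₌₀^3 aⁿ/n! + a^4/(4!(1-ρ)) ]⁻¹
  Σ = a^0/0! + a^1/1! + a^2/2! + a^3/3! = 1.0000 + 0.7596 + 0.2885 + 0.07305 = 2.1212
  a^4/(4!(1-ρ)) = 0.3329/(24 × 0.8101) = 0.01712
  P₀ = 1/(2.1212 + 0.01712) = 0.4677
  Lq = P₀·a^4·ρ / (4!(1-ρ)²) = 0.4677 × 0.3329 × 0.1899 / (24 × 0.6563) = 0.001877
  Wq_B = Lq/λ = 0.001877/7.9 = 0.0002376
  W_B = Wq_B + 1/μ = 0.0002376 + 0.09615 = 0.09639

Since W_A = 0.07634 < W_B = 0.09639, Option A (single fast server) has the shorter time in system.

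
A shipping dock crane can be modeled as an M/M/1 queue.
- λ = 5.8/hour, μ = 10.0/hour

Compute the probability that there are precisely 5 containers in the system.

ρ = λ/μ = 5.8/10.0 = 0.5800
P(n) = (1-ρ)ρⁿ
P(5) = (1-0.5800) × 0.5800^5
P(5) = 0.4200 × 0.06564
P(5) = 0.02757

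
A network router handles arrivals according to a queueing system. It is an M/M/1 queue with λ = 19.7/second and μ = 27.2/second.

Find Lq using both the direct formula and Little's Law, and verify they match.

Method 1 (direct): Lq = λ²/(μ(μ-λ)) = 388.09/(27.2 × 7.50) = 1.9024

Method 2 (Little's Law):
W = 1/(μ-λ) = 1/7.50 = 0.13333
Wq = W - 1/μ = 0.13333 - 0.036765 = 0.09657
Lq = λWq = 19.7 × 0.09657 = 1.9024 ✔ (matches Method 1)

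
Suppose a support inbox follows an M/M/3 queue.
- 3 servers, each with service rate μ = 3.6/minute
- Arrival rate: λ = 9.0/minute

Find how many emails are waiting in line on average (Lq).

Traffic intensity: ρ = λ/(cμ) = 9.0/(3×3.6) = 0.8333
Since ρ = 0.8333 < 1, system is stable.
Offered load a = λ/μ = cρ = 9.0/3.6 = 2.5000
P₀ = [ Σₙ₌₀^2 aⁿ/n! + a^3/(3!(1-ρ)) ]⁻¹
Σ = a^0/0! + a^1/1! + a^2/2! = 1.0000 + 2.5000 + 3.1250 = 6.6250
a^3/(3!(1-ρ)) = 15.6250/(6 × 0.166667) = 15.6250
P₀ = 1/(6.6250 + 15.6250) = 0.04494
Lq = P₀·a^3·ρ / (3!(1-ρ)²) = 0.044944 × 15.6250 × 0.83333 / (6 × 0.027778) = 3.5112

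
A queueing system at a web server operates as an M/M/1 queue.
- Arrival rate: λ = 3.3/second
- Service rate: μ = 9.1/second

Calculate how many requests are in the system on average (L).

ρ = λ/μ = 3.3/9.1 = 0.3626
For M/M/1: L = λ/(μ-λ)
L = 3.3/(9.1-3.3) = 3.3/5.80
L = 0.5690 requests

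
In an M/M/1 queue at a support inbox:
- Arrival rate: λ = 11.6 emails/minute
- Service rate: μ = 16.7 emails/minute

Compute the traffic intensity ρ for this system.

Server utilization: ρ = λ/μ
ρ = 11.6/16.7 = 0.6946
The server is busy 69.46% of the time.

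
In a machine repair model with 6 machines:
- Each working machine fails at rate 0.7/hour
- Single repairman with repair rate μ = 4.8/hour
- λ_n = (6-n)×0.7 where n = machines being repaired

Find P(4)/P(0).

P(4)/P(0) = ∏_{i=0}^{4-1} λ_i/μ_{i+1}
= (6-0)×0.7/4.8 × (6-1)×0.7/4.8 × (6-2)×0.7/4.8 × (6-3)×0.7/4.8
= 0.1628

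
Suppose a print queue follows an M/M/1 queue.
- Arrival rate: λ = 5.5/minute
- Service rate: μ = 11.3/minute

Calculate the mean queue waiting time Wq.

First, compute utilization: ρ = λ/μ = 5.5/11.3 = 0.4867
For M/M/1: Wq = λ/(μ(μ-λ))
Wq = 5.5/(11.3 × (11.3-5.5))
Wq = 5.5/(11.3 × 5.80)
Wq = 0.08392 minutes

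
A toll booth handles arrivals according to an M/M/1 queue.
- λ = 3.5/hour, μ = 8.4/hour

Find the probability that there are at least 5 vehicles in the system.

ρ = λ/μ = 3.5/8.4 = 0.4167
P(N ≥ n) = ρⁿ
P(N ≥ 5) = 0.4167^5
P(N ≥ 5) = 0.01256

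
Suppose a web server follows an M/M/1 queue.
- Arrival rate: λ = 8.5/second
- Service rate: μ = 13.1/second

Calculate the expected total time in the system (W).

First, compute utilization: ρ = λ/μ = 8.5/13.1 = 0.6489
For M/M/1: W = 1/(μ-λ)
W = 1/(13.1-8.5) = 1/4.60
W = 0.2174 seconds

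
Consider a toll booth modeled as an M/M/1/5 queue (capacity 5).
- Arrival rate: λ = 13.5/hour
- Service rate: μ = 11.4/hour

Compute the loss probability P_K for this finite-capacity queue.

ρ = λ/μ = 13.5/11.4 = 1.18421
P₀ = (1-ρ)/(1-ρ^(K+1)) = (1-1.18421)/(1-1.18421^6) = -0.1842/-1.7579 = 0.1048
P_K = P₀×ρ^K = 0.10479 × 1.18421^5 = 0.10479 × 2.3289 = 0.2440
Blocking probability = 24.40%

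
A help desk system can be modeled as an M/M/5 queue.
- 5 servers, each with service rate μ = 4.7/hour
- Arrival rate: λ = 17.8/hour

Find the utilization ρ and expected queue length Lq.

Traffic intensity: ρ = λ/(cμ) = 17.8/(5×4.7) = 0.7574
Since ρ = 0.7574 < 1, system is stable.
Offered load a = λ/μ = cρ = 17.8/4.7 = 3.7872
P₀ = [ Σₙ₌₀^4 aⁿ/n! + a^5/(5!(1-ρ)) ]⁻¹
Σ = a^0/0! + a^1/1! + a^2/2! + a^3/3! + a^4/4! = 1.0000 + 3.7872 + 7.1716 + 9.0535 + 8.5719 = 29.5842
a^5/(5!(1-ρ)) = 779.1314/(120 × 0.242553) = 26.7684
P₀ = 1/(29.5842 + 26.7684) = 0.01775
Lq = P₀·a^5·ρ / (5!(1-ρ)²) = 0.017745 × 779.1314 × 0.75745 / (120 × 0.058832) = 1.4834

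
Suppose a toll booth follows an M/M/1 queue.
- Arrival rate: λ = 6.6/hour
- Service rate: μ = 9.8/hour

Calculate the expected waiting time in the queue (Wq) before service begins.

First, compute utilization: ρ = λ/μ = 6.6/9.8 = 0.6735
For M/M/1: Wq = λ/(μ(μ-λ))
Wq = 6.6/(9.8 × (9.8-6.6))
Wq = 6.6/(9.8 × 3.20)
Wq = 0.2105 hours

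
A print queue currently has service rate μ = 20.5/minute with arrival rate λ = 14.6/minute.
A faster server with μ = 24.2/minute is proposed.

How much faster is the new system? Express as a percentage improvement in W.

System 1: ρ₁ = 14.6/20.5 = 0.7122, W₁ = 1/(20.5-14.6) = 0.16949
System 2: ρ₂ = 14.6/24.2 = 0.6033, W₂ = 1/(24.2-14.6) = 0.10417
Improvement: (W₁-W₂)/W₁ = (0.16949-0.10417)/0.16949 = 38.54%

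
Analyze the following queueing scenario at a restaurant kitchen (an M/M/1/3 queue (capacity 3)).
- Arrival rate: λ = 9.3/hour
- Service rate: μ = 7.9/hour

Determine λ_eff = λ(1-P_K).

ρ = λ/μ = 9.3/7.9 = 1.1772
P₀ = (1-ρ)/(1-ρ^(K+1)) = (1-1.1772)/(1-1.1772^4) = -0.1772/-0.9204 = 0.1925
P_K = P₀×ρ^K = 0.19252 × 1.1772^3 = 0.19252 × 1.6314 = 0.3141
λ_eff = λ(1-P_K) = 9.3 × (1 - 0.314069) = 9.3 × 0.685931 = 6.3792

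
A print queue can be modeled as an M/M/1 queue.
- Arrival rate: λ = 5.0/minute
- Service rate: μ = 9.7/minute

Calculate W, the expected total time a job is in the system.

First, compute utilization: ρ = λ/μ = 5.0/9.7 = 0.5155
For M/M/1: W = 1/(μ-λ)
W = 1/(9.7-5.0) = 1/4.70
W = 0.2128 minutes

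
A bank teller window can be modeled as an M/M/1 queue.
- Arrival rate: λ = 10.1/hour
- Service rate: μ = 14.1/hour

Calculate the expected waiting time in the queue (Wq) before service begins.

First, compute utilization: ρ = λ/μ = 10.1/14.1 = 0.7163
For M/M/1: Wq = λ/(μ(μ-λ))
Wq = 10.1/(14.1 × (14.1-10.1))
Wq = 10.1/(14.1 × 4.00)
Wq = 0.1791 hours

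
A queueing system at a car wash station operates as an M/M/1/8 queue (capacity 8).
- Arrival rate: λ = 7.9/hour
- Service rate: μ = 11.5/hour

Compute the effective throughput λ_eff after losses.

ρ = λ/μ = 7.9/11.5 = 0.68696
P₀ = (1-ρ)/(1-ρ^(K+1)) = (1-0.68696)/(1-0.68696^9) = 0.3130/0.9659 = 0.3241
P_K = P₀×ρ^K = 0.32408 × 0.68696^8 = 0.32408 × 0.049597 = 0.01607
λ_eff = λ(1-P_K) = 7.9 × (1 - 0.01607) = 7.9 × 0.98393 = 7.7730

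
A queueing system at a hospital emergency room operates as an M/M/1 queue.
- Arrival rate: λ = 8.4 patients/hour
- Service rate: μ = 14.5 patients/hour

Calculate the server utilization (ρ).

Server utilization: ρ = λ/μ
ρ = 8.4/14.5 = 0.5793
The server is busy 57.93% of the time.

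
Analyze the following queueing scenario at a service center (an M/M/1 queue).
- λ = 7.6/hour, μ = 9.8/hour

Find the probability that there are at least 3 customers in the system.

ρ = λ/μ = 7.6/9.8 = 0.7755
P(N ≥ n) = ρⁿ
P(N ≥ 3) = 0.7755^3
P(N ≥ 3) = 0.4664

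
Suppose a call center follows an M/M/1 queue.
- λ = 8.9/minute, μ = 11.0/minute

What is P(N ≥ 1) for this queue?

ρ = λ/μ = 8.9/11.0 = 0.8091
P(N ≥ n) = ρⁿ
P(N ≥ 1) = 0.8091^1
P(N ≥ 1) = 0.8091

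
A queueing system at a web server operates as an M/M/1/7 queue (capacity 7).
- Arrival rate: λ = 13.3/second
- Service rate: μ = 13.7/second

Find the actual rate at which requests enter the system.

ρ = λ/μ = 13.3/13.7 = 0.9708
P₀ = (1-ρ)/(1-ρ^(K+1)) = (1-0.9708)/(1-0.9708^8) = 0.02920/0.2111 = 0.1383
P_K = P₀×ρ^K = 0.1383 × 0.9708^7 = 0.1383 × 0.8127 = 0.1124
λ_eff = λ(1-P_K) = 13.3 × (1 - 0.11243) = 13.3 × 0.88757 = 11.8047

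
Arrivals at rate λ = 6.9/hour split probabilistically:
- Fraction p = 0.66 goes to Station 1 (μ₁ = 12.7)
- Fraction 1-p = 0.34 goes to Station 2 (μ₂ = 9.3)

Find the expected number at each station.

Effective rates: λ₁ = 6.9×0.66 = 4.554, λ₂ = 6.9×0.34 = 2.346
Station 1: ρ₁ = 4.554/12.7 = 0.35858, L₁ = ρ₁/(1-ρ₁) = 0.35858/(1-0.35858) = 0.5590
Station 2: ρ₂ = 2.346/9.3 = 0.2523, L₂ = ρ₂/(1-ρ₂) = 0.2523/(1-0.2523) = 0.3374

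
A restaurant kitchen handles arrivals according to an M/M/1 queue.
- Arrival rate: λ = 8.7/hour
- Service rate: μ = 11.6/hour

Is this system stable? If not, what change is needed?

Stability requires ρ = λ/(cμ) < 1
ρ = 8.7/(1 × 11.6) = 8.7/11.60 = 0.7500
Since 0.7500 < 1, the system is STABLE.
The server is busy 75.00% of the time.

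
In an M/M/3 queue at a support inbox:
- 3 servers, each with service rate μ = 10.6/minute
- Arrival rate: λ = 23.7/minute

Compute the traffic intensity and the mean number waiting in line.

Traffic intensity: ρ = λ/(cμ) = 23.7/(3×10.6) = 0.7453
Since ρ = 0.7453 < 1, system is stable.
Offered load a = λ/μ = cρ = 23.7/10.6 = 2.2358
P₀ = [ Σₙ₌₀^2 aⁿ/n! + a^3/(3!(1-ρ)) ]⁻¹
Σ = a^0/0! + a^1/1! + a^2/2! = 1.00000 + 2.23585 + 2.49951 = 5.7354
a^3/(3!(1-ρ)) = 11.1771/(6 × 0.254717) = 7.3134
P₀ = 1/(5.7354 + 7.3134) = 0.07664
Lq = P₀·a^3·ρ / (3!(1-ρ)²) = 0.076636 × 11.1771 × 0.74528 / (6 × 0.064881) = 1.6399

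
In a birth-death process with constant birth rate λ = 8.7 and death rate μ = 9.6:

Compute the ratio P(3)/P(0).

For constant rates: P(n)/P(0) = (λ/μ)^n
P(3)/P(0) = (8.7/9.6)^3 = 0.90625^3 = 0.7443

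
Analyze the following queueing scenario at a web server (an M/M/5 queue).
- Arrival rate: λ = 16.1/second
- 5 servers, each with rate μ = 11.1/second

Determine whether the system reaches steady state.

Stability requires ρ = λ/(cμ) < 1
ρ = 16.1/(5 × 11.1) = 16.1/55.50 = 0.2901
Since 0.2901 < 1, the system is STABLE.
The servers are busy 29.01% of the time.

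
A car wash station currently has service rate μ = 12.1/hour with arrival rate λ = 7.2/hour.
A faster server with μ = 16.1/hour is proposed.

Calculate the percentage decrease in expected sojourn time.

System 1: ρ₁ = 7.2/12.1 = 0.5950, W₁ = 1/(12.1-7.2) = 0.20408
System 2: ρ₂ = 7.2/16.1 = 0.4472, W₂ = 1/(16.1-7.2) = 0.11236
Improvement: (W₁-W₂)/W₁ = (0.20408-0.11236)/0.20408 = 44.94%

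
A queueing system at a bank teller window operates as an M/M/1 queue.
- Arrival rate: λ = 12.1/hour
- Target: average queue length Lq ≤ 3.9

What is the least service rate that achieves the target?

For M/M/1: Lq = λ²/(μ(μ-λ))
Need Lq ≤ 3.9, i.e. μ(μ-λ) ≥ λ²/3.9
μ² - 12.1μ - 146.41/3.9 ≥ 0  →  μ² - 12.1μ - 37.54103 ≥ 0
Quadratic formula (positive root): μ = [λ + √(λ² + 4×37.54103)]/2
Discriminant: 146.41 + 4×37.54103 = 296.5741, √296.5741 = 17.2213
μ ≥ (12.1 + 17.2213)/2 = 14.6607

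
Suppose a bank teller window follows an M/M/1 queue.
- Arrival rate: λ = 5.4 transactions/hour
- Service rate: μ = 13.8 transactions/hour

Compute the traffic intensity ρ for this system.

Server utilization: ρ = λ/μ
ρ = 5.4/13.8 = 0.3913
The server is busy 39.13% of the time.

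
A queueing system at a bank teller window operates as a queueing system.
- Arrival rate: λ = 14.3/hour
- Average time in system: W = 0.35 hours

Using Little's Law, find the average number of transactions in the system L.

Little's Law: L = λW
L = 14.3 × 0.35 = 5.0050 transactions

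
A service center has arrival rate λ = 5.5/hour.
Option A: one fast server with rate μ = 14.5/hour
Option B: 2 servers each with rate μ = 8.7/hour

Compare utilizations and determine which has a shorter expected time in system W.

Option A: single server μ = 14.5 (M/M/1)
  ρ_A = 5.5/14.5 = 0.3793
  W_A = 1/(μ-λ) = 1/(14.5-5.5) = 1/9.00 = 0.1111

Option B: 2 servers μ = 8.7 (M/M/2)
  ρ_B = λ/(cμ) = 5.5/(2×8.7) = 0.3161
  Offered load a = λ/μ = cρ = 5.5/8.7 = 0.6322
  P₀ = [ Σₙ₌₀^1 aⁿ/n! + a^2/(2!(1-ρ)) ]⁻¹
  Σ = a^0/0! + a^1/1! = 1.0000 + 0.6322 = 1.6322
  a^2/(2!(1-ρ)) = 0.3997/(2 × 0.6839) = 0.2922
  P₀ = 1/(1.63218 + 0.292186) = 0.5197
  Lq = P₀·a^2·ρ / (2!(1-ρ)²) = 0.51965 × 0.39966 × 0.31609 / (2 × 0.46773) = 0.07018
  Wq_B = Lq/λ = 0.07018/5.5 = 0.01276
  W_B = Wq_B + 1/μ = 0.01276 + 0.1149 = 0.1277

Since W_A = 0.1111 < W_B = 0.1277, Option A (single fast server) has the shorter time in system.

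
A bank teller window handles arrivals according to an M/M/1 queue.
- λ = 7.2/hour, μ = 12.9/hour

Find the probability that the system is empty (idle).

ρ = λ/μ = 7.2/12.9 = 0.5581
P(0) = 1 - ρ = 1 - 0.5581 = 0.4419
The server is idle 44.19% of the time.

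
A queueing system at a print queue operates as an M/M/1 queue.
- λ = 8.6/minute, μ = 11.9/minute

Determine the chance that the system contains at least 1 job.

ρ = λ/μ = 8.6/11.9 = 0.7227
P(N ≥ n) = ρⁿ
P(N ≥ 1) = 0.7227^1
P(N ≥ 1) = 0.7227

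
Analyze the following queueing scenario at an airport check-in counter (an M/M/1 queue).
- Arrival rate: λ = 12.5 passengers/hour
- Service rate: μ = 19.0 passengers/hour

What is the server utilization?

Server utilization: ρ = λ/μ
ρ = 12.5/19.0 = 0.6579
The server is busy 65.79% of the time.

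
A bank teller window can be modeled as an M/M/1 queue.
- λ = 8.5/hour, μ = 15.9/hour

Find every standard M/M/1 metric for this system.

Step 1: ρ = λ/μ = 8.5/15.9 = 0.5346
Step 2: L = λ/(μ-λ) = 8.5/7.40 = 1.1486
Step 3: Lq = λ²/(μ(μ-λ)) = 72.25/(15.9×7.40) = 0.6141
Step 4: W = 1/(μ-λ) = 1/7.40 = 0.135135
Step 5: Wq = λ/(μ(μ-λ)) = 8.5/(15.9×7.40) = 0.07224
Step 6: P(0) = 1-ρ = 0.4654
Verify: L = λW = 8.5×0.135135 = 1.1486 ✔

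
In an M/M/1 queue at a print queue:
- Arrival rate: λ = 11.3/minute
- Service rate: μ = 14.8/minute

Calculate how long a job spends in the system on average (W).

First, compute utilization: ρ = λ/μ = 11.3/14.8 = 0.7635
For M/M/1: W = 1/(μ-λ)
W = 1/(14.8-11.3) = 1/3.50
W = 0.2857 minutes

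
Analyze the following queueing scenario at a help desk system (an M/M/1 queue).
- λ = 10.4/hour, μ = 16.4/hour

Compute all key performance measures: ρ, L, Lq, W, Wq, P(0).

Step 1: ρ = λ/μ = 10.4/16.4 = 0.6341
Step 2: L = λ/(μ-λ) = 10.4/6.00 = 1.7333
Step 3: Lq = λ²/(μ(μ-λ)) = 108.16/(16.4×6.00) = 1.0992
Step 4: W = 1/(μ-λ) = 1/6.00 = 0.166667
Step 5: Wq = λ/(μ(μ-λ)) = 10.4/(16.4×6.00) = 0.1057
Step 6: P(0) = 1-ρ = 0.3659
Verify: L = λW = 10.4×0.166667 = 1.7333 ✔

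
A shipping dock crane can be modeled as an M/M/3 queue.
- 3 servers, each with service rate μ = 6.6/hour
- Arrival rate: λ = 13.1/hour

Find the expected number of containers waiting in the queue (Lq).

Traffic intensity: ρ = λ/(cμ) = 13.1/(3×6.6) = 0.6616
Since ρ = 0.6616 < 1, system is stable.
Offered load a = λ/μ = cρ = 13.1/6.6 = 1.9848
P₀ = [ Σₙ₌₀^2 aⁿ/n! + a^3/(3!(1-ρ)) ]⁻¹
Σ = a^0/0! + a^1/1! + a^2/2! = 1.00000 + 1.98485 + 1.96981 = 4.9547
a^3/(3!(1-ρ)) = 7.81956/(6 × 0.338384) = 3.8514
P₀ = 1/(4.9547 + 3.8514) = 0.1136
Lq = P₀·a^3·ρ / (3!(1-ρ)²) = 0.113558 × 7.81956 × 0.661616 / (6 × 0.114504) = 0.8551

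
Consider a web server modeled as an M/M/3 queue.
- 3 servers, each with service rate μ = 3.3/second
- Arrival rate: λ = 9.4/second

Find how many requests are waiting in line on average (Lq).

Traffic intensity: ρ = λ/(cμ) = 9.4/(3×3.3) = 0.9495
Since ρ = 0.9495 < 1, system is stable.
Offered load a = λ/μ = cρ = 9.4/3.3 = 2.8485
P₀ = [ Σₙ₌₀^2 aⁿ/n! + a^3/(3!(1-ρ)) ]⁻¹
Σ = a^0/0! + a^1/1! + a^2/2! = 1.0000 + 2.8485 + 4.0569 = 7.9054
a^3/(3!(1-ρ)) = 23.1122/(6 × 0.050505) = 76.2703
P₀ = 1/(7.9054 + 76.2703) = 0.01188
Lq = P₀·a^3·ρ / (3!(1-ρ)²) = 0.0118799 × 23.1122 × 0.949495 / (6 × 0.00255076) = 17.0344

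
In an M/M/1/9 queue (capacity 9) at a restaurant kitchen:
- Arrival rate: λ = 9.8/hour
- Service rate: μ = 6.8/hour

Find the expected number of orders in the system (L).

ρ = λ/μ = 9.8/6.8 = 1.44118
P₀ = (1-ρ)/(1-ρ^(K+1)) = (1-1.44118)/(1-1.44118^10) = -0.4412/-37.6529 = 0.01172
P_K = P₀×ρ^K = 0.01172 × 1.44118^9 = 0.01172 × 26.8203 = 0.3143
L = ρ[1 - (K+1)ρ^K + Kρ^(K+1)] / [(1-ρ)(1-ρ^(K+1))]
L = 1.44118 × (1 - 10×26.8203 + 9×38.6529) / ((1 - 1.44118) × (1 - 38.6529)) = 6.9989 orders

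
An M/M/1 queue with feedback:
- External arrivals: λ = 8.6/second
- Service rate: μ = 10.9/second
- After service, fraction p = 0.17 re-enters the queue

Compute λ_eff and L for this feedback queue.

Effective arrival rate: λ_eff = λ/(1-p) = 8.6/(1-0.17) = 8.6/0.83 = 10.361446
ρ = λ_eff/μ = 10.361446/10.9 = 0.9505914
L = ρ/(1-ρ) = 0.9505914/(1-0.9505914) = 19.2394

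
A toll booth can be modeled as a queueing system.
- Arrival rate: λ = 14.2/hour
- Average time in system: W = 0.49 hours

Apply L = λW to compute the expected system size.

Little's Law: L = λW
L = 14.2 × 0.49 = 6.9580 vehicles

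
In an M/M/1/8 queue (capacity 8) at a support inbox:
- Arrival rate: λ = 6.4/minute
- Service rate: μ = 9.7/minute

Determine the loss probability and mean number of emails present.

ρ = λ/μ = 6.4/9.7 = 0.659794
P₀ = (1-ρ)/(1-ρ^(K+1)) = (1-0.659794)/(1-0.659794^9) = 0.3402/0.9763 = 0.3485
P_K = P₀×ρ^K = 0.3485 × 0.659794^8 = 0.3485 × 0.03591 = 0.01251
Blocking probability P_8 = 0.01251 (1.25%)
L = ρ[1 - (K+1)ρ^K + Kρ^(K+1)] / [(1-ρ)(1-ρ^(K+1))]
L = 0.659794 × (1 - 9×0.035914 + 8×0.023696) / ((1 - 0.659794) × (1 - 0.023696)) = 1.7210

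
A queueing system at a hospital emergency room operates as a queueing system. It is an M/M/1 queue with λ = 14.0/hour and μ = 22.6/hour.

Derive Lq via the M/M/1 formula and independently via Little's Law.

Method 1 (direct): Lq = λ²/(μ(μ-λ)) = 196.00/(22.6 × 8.60) = 1.0084

Method 2 (Little's Law):
W = 1/(μ-λ) = 1/8.60 = 0.11628
Wq = W - 1/μ = 0.11628 - 0.044248 = 0.07203
Lq = λWq = 14.0 × 0.07203 = 1.0084 ✔ (matches Method 1)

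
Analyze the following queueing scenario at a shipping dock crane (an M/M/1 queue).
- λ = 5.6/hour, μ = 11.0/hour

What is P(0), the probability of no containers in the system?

ρ = λ/μ = 5.6/11.0 = 0.5091
P(0) = 1 - ρ = 1 - 0.5091 = 0.4909
The server is idle 49.09% of the time.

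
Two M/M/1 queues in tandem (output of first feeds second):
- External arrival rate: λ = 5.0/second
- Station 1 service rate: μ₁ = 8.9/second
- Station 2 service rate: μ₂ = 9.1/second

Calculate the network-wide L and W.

By Jackson's theorem, each station behaves as independent M/M/1.
Station 1: ρ₁ = 5.0/8.9 = 0.5618, L₁ = ρ₁/(1-ρ₁) = λ/(μ₁-λ) = 5.0/3.90 = 1.2821
Station 2: ρ₂ = 5.0/9.1 = 0.5495, L₂ = ρ₂/(1-ρ₂) = λ/(μ₂-λ) = 5.0/4.10 = 1.2195
Total: L = L₁ + L₂ = 1.2821 + 1.2195 = 2.5016
W = L/λ = 2.5016/5.0 = 0.5003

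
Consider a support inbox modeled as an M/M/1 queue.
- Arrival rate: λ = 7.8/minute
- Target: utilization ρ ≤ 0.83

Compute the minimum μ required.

ρ = λ/μ, so μ = λ/ρ
μ ≥ 7.8/0.83 = 9.3976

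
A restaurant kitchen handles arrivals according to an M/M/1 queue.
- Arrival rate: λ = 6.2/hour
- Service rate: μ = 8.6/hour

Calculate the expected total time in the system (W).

First, compute utilization: ρ = λ/μ = 6.2/8.6 = 0.7209
For M/M/1: W = 1/(μ-λ)
W = 1/(8.6-6.2) = 1/2.40
W = 0.4167 hours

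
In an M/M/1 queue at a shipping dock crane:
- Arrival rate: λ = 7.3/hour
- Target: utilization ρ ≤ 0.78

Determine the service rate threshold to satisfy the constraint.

ρ = λ/μ, so μ = λ/ρ
μ ≥ 7.3/0.78 = 9.3590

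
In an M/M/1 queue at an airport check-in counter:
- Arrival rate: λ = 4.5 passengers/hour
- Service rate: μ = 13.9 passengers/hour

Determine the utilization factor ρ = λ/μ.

Server utilization: ρ = λ/μ
ρ = 4.5/13.9 = 0.3237
The server is busy 32.37% of the time.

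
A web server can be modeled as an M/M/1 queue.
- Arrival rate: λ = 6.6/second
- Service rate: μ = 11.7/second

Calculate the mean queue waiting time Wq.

First, compute utilization: ρ = λ/μ = 6.6/11.7 = 0.5641
For M/M/1: Wq = λ/(μ(μ-λ))
Wq = 6.6/(11.7 × (11.7-6.6))
Wq = 6.6/(11.7 × 5.10)
Wq = 0.1106 seconds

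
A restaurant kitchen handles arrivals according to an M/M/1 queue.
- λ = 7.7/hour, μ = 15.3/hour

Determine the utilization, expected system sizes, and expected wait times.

Step 1: ρ = λ/μ = 7.7/15.3 = 0.5033
Step 2: L = λ/(μ-λ) = 7.7/7.60 = 1.0132
Step 3: Lq = λ²/(μ(μ-λ)) = 59.29/(15.3×7.60) = 0.5099
Step 4: W = 1/(μ-λ) = 1/7.60 = 0.13158
Step 5: Wq = λ/(μ(μ-λ)) = 7.7/(15.3×7.60) = 0.06622
Step 6: P(0) = 1-ρ = 0.4967
Verify: L = λW = 7.7×0.13158 = 1.0132 ✔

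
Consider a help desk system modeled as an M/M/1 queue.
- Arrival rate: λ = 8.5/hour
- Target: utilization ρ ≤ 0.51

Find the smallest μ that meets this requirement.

ρ = λ/μ, so μ = λ/ρ
μ ≥ 8.5/0.51 = 16.6667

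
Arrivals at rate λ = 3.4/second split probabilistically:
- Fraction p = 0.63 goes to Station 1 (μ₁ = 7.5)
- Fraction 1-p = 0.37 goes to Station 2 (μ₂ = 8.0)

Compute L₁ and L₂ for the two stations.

Effective rates: λ₁ = 3.4×0.63 = 2.142, λ₂ = 3.4×0.37 = 1.258
Station 1: ρ₁ = 2.142/7.5 = 0.2856, L₁ = ρ₁/(1-ρ₁) = 0.2856/(1-0.2856) = 0.3998
Station 2: ρ₂ = 1.258/8.0 = 0.15725, L₂ = ρ₂/(1-ρ₂) = 0.15725/(1-0.15725) = 0.1866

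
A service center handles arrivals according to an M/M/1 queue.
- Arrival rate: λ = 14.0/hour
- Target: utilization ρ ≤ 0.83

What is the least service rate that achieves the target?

ρ = λ/μ, so μ = λ/ρ
μ ≥ 14.0/0.83 = 16.8675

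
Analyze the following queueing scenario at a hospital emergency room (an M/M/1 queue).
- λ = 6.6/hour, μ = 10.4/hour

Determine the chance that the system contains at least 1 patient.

ρ = λ/μ = 6.6/10.4 = 0.6346
P(N ≥ n) = ρⁿ
P(N ≥ 1) = 0.6346^1
P(N ≥ 1) = 0.6346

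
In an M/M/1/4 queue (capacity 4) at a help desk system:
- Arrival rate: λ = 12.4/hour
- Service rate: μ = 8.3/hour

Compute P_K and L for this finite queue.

ρ = λ/μ = 12.4/8.3 = 1.4940
P₀ = (1-ρ)/(1-ρ^(K+1)) = (1-1.4940)/(1-1.4940^5) = -0.4940/-6.4431 = 0.07667
P_K = P₀×ρ^K = 0.07667 × 1.4940^4 = 0.07667 × 4.9820 = 0.3820
Blocking probability P_4 = 0.3820 (38.20%)
L = ρ[1 - (K+1)ρ^K + Kρ^(K+1)] / [(1-ρ)(1-ρ^(K+1))]
L = 1.4940 × (1 - 5×4.9820 + 4×7.4431) / ((1 - 1.4940) × (1 - 7.4431)) = 2.7517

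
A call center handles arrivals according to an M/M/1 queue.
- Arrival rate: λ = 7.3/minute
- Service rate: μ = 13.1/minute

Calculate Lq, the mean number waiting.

ρ = λ/μ = 7.3/13.1 = 0.5573
For M/M/1: Lq = λ²/(μ(μ-λ))
Lq = 53.29/(13.1 × 5.80)
Lq = 0.7014 calls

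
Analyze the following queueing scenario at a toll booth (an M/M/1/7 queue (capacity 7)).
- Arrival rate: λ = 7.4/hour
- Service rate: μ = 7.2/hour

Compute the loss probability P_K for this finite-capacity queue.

ρ = λ/μ = 7.4/7.2 = 1.02778
P₀ = (1-ρ)/(1-ρ^(K+1)) = (1-1.02778)/(1-1.02778^8) = -0.02778/-0.2451 = 0.1133
P_K = P₀×ρ^K = 0.1133 × 1.02778^7 = 0.1133 × 1.2114 = 0.1373
Blocking probability = 13.73%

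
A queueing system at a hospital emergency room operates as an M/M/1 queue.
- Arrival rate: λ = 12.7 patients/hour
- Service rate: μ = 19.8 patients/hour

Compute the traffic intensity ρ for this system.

Server utilization: ρ = λ/μ
ρ = 12.7/19.8 = 0.6414
The server is busy 64.14% of the time.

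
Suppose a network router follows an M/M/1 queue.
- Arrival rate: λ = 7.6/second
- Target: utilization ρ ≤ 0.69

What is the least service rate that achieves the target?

ρ = λ/μ, so μ = λ/ρ
μ ≥ 7.6/0.69 = 11.0145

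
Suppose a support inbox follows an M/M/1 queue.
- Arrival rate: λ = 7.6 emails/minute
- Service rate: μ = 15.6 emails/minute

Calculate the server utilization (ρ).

Server utilization: ρ = λ/μ
ρ = 7.6/15.6 = 0.4872
The server is busy 48.72% of the time.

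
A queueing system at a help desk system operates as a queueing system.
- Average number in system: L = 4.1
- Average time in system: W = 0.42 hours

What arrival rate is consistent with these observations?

Little's Law: L = λW, so λ = L/W
λ = 4.1/0.42 = 9.7619 tickets/hour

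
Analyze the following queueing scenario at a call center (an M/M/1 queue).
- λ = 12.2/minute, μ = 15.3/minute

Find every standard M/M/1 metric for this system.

Step 1: ρ = λ/μ = 12.2/15.3 = 0.7974
Step 2: L = λ/(μ-λ) = 12.2/3.10 = 3.9355
Step 3: Lq = λ²/(μ(μ-λ)) = 148.84/(15.3×3.10) = 3.1381
Step 4: W = 1/(μ-λ) = 1/3.10 = 0.32258
Step 5: Wq = λ/(μ(μ-λ)) = 12.2/(15.3×3.10) = 0.2572
Step 6: P(0) = 1-ρ = 0.2026
Verify: L = λW = 12.2×0.32258 = 3.9355 ✔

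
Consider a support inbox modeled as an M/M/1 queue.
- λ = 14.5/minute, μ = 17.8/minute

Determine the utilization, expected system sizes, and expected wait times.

Step 1: ρ = λ/μ = 14.5/17.8 = 0.8146
Step 2: L = λ/(μ-λ) = 14.5/3.30 = 4.3939
Step 3: Lq = λ²/(μ(μ-λ)) = 210.25/(17.8×3.30) = 3.5793
Step 4: W = 1/(μ-λ) = 1/3.30 = 0.30303
Step 5: Wq = λ/(μ(μ-λ)) = 14.5/(17.8×3.30) = 0.2469
Step 6: P(0) = 1-ρ = 0.1854
Verify: L = λW = 14.5×0.30303 = 4.3939 ✔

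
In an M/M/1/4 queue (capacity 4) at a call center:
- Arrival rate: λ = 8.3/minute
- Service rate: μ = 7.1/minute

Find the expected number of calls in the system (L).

ρ = λ/μ = 8.3/7.1 = 1.16901
P₀ = (1-ρ)/(1-ρ^(K+1)) = (1-1.16901)/(1-1.16901^5) = -0.1690/-1.1832 = 0.1428
P_K = P₀×ρ^K = 0.14284 × 1.16901^4 = 0.14284 × 1.8676 = 0.2668
L = ρ[1 - (K+1)ρ^K + Kρ^(K+1)] / [(1-ρ)(1-ρ^(K+1))]
L = 1.16901 × (1 - 5×1.867553 + 4×2.183188) / ((1 - 1.16901) × (1 - 2.183188)) = 2.3091 calls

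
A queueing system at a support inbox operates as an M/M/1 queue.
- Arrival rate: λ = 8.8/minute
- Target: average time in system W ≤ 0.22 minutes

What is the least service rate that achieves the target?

For M/M/1: W = 1/(μ-λ)
Need W ≤ 0.22, so 1/(μ-λ) ≤ 0.22
μ - λ ≥ 1/0.22 = 4.5455
μ ≥ 8.8 + 4.5455 = 13.3455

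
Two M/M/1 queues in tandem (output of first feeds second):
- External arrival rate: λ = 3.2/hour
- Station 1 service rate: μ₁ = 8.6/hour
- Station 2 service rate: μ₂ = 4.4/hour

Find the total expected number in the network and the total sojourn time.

By Jackson's theorem, each station behaves as independent M/M/1.
Station 1: ρ₁ = 3.2/8.6 = 0.3721, L₁ = ρ₁/(1-ρ₁) = λ/(μ₁-λ) = 3.2/5.40 = 0.5926
Station 2: ρ₂ = 3.2/4.4 = 0.7273, L₂ = ρ₂/(1-ρ₂) = λ/(μ₂-λ) = 3.2/1.20 = 2.6667
Total: L = L₁ + L₂ = 0.5926 + 2.6667 = 3.2593
W = L/λ = 3.2593/3.2 = 1.0185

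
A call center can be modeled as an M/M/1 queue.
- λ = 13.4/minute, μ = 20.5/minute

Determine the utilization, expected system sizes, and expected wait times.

Step 1: ρ = λ/μ = 13.4/20.5 = 0.6537
Step 2: L = λ/(μ-λ) = 13.4/7.10 = 1.8873
Step 3: Lq = λ²/(μ(μ-λ)) = 179.56/(20.5×7.10) = 1.2337
Step 4: W = 1/(μ-λ) = 1/7.10 = 0.140845
Step 5: Wq = λ/(μ(μ-λ)) = 13.4/(20.5×7.10) = 0.09206
Step 6: P(0) = 1-ρ = 0.3463
Verify: L = λW = 13.4×0.140845 = 1.8873 ✔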